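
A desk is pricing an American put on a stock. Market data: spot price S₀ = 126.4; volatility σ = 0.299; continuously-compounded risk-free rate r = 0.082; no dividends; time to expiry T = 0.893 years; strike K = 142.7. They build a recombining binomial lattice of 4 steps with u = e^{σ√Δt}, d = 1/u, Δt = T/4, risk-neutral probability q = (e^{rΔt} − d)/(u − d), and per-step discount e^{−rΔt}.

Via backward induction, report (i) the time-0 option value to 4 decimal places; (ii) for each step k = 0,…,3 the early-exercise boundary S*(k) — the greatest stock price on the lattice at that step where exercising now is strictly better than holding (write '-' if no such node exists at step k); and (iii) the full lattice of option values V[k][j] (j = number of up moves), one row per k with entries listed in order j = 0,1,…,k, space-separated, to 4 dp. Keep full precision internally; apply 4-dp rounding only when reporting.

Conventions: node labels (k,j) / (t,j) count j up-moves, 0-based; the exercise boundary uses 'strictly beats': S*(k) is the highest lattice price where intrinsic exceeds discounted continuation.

price = 20.7428
boundary = - 109.7468 95.2877 109.7468
tree:
20.7428
32.9532 10.6339
47.4123 19.1244 3.4726
59.9665 32.9532 7.5235 0.0000
70.8666 47.4123 16.3000 0.0000 0.0000

Δt=0.22325  u=1.15174  d=0.86825  q=0.52991  discount=0.98186
step 4 (expiry): payoffs max(K−S,0) = 70.8666 47.4123 16.3000 0.0000 0.0000
step 3: (k=3,j=0): S=82.7335, K−S=59.9665, hold=57.3779 ⇒ V=59.9665 exercise | (k=3,j=1): S=109.7468, K−S=32.9532, hold=30.3646 ⇒ V=32.9532 exercise | (k=3,j=2): S=145.5802, K−S=0.0000, hold=7.5235 ⇒ V=7.5235 continue | (k=3,j=3): S=193.1135, K−S=0.0000, hold=0.0000 ⇒ V=0.0000 continue  boundary S*=109.7468
step 2: (k=2,j=0): S=95.2877, K−S=47.4123, hold=44.8238 ⇒ V=47.4123 exercise | (k=2,j=1): S=126.4000, K−S=16.3000, hold=19.1244 ⇒ V=19.1244 continue | (k=2,j=2): S=167.6708, K−S=0.0000, hold=3.4726 ⇒ V=3.4726 continue  boundary S*=95.2877
step 1: (k=1,j=0): S=109.7468, K−S=32.9532, hold=31.8342 ⇒ V=32.9532 exercise | (k=1,j=1): S=145.5802, K−S=0.0000, hold=10.6339 ⇒ V=10.6339 continue  boundary S*=109.7468
step 0: (k=0,j=0): S=126.4000, K−S=16.3000, hold=20.7428 ⇒ V=20.7428 continue  boundary S*=-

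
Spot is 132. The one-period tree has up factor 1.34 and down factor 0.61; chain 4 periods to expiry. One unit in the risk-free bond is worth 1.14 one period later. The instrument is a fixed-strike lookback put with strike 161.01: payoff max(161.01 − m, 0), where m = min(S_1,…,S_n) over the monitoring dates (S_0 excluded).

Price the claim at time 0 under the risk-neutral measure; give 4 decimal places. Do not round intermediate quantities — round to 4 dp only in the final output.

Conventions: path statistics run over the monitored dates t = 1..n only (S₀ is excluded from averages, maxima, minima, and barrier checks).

price = 26.5321

With p* = (R−d)/(u−d) = 0.7260, sum probability × payoff across the paths and divide by R^4.
Enumerate all 2^4 = 16 price paths (U = up ×1.34, D = down ×0.61); each path with k up-moves has probability p*^k·(1−p*)^(4−k).
DDDD: m=18.2765, payoff=142.7335, prob=0.005634
UDDD: m=40.1484, payoff=120.8616, prob=0.014931
DUDD: m=40.1484, payoff=120.8616, prob=0.014931
UUDD: m=88.1948, payoff=72.8152, prob=0.039566
DDUD: m=40.1484, payoff=120.8616, prob=0.014931
UDUD: m=88.1948, payoff=72.8152, prob=0.039566
DUUD: m=80.5200, payoff=80.4900, prob=0.039566
UUUD: m=176.8800, payoff=0.0000, prob=0.104849
DDDU: m=29.9615, payoff=131.0485, prob=0.014931
UDDU: m=65.8170, payoff=95.1930, prob=0.039566
DUDU: m=65.8170, payoff=95.1930, prob=0.039566
UUDU: m=144.5817, payoff=16.4283, prob=0.104849
DDUU: m=49.1172, payoff=111.8928, prob=0.039566
UDUU: m=107.8968, payoff=53.1132, prob=0.104849
DUUU: m=80.5200, payoff=80.4900, prob=0.104849
UUUU: m=176.8800, payoff=0.0000, prob=0.277851
Price = Σ prob·payoff / R^4 = 44.811641 / 1.688960 = 26.5321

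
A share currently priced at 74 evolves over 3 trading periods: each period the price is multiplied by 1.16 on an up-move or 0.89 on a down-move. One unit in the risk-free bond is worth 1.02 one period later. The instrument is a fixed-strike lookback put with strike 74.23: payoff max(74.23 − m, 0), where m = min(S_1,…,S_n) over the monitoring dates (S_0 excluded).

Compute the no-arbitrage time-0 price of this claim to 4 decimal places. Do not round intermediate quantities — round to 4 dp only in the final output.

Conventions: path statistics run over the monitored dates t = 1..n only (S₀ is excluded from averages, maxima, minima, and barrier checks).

price = 7.5329

No-arbitrage gives p* = (R−d)/(u−d) = 0.4815: enumerate every path, weight its payoff by its p*-probability, and discount by R^3.
Enumerate all 2^3 = 8 price paths (U = up ×1.16, D = down ×0.89); each path with k up-moves has probability p*^k·(1−p*)^(3−k).
DDD: m=52.1677, payoff=22.0623, prob=0.139410
UDD: m=67.9939, payoff=6.2361, prob=0.129452
DUD: m=65.8600, payoff=8.3700, prob=0.129452
UUD: m=85.8400, payoff=0.0000, prob=0.120205
DDU: m=58.6154, payoff=15.6146, prob=0.129452
UDU: m=76.3976, payoff=0.0000, prob=0.120205
DUU: m=65.8600, payoff=8.3700, prob=0.120205
UUU: m=85.8400, payoff=0.0000, prob=0.111619
Price = Σ prob·payoff / R^3 = 7.993944 / 1.061208 = 7.5329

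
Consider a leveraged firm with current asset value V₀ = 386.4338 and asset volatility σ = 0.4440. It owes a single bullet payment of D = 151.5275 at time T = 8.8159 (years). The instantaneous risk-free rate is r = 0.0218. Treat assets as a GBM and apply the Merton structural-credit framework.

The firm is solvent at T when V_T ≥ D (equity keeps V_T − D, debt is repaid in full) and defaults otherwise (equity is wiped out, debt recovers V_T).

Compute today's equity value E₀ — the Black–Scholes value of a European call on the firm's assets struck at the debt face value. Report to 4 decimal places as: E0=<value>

Work the structural quantities from V₀ = 386.4338 against face 151.5275:
d₁ = [ln(V₀/D) + (r + σ²/2)T] / (σ√T)
   = [ln(386.4338/151.5275) + (0.0218 + 0.5·0.4440²)·8.8159] / (0.4440·√8.8159)
   = [0.936193 + 1.061152] / 1.318306 = 1.515085
d₂ = d₁ − σ√T = 1.515085 − 1.318306 = 0.196779
N(d₁) = 0.935125,  N(d₂) = 0.578000,  e^(−rT) = 0.825153
E₀ = V₀·N(d₁) − D·e^(−rT)·N(d₂)
   = 386.4338·0.935125 − 151.5275·0.825153·0.578000 = 289.094501

E0=289.0945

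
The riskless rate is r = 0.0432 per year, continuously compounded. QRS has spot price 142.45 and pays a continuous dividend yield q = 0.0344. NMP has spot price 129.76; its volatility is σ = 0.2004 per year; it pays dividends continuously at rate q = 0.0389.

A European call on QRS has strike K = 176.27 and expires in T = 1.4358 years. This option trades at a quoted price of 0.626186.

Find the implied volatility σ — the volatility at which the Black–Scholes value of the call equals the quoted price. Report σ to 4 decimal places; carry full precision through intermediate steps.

At σ = 0.1132 the Black–Scholes value reproduces the quote:
σ√T = 0.1132·√1.4358 = 0.135642
d₁ = (ln(S/K) + (r−q+σ²/2)T) / (σ√T) = (ln(142.45/176.27) + (0.0432−0.0344+0.1132²/2)·1.4358) / 0.135642 = (-0.213026 + 0.021834) / 0.135642 = -1.409533
d₂ = d₁ − σ√T = -1.409533 − 0.135642 = -1.545174
e^{−rT} = 0.939858
e^{−qT} = 0.951808
N(d₁) = 0.079339,  N(d₂) = 0.061152
V = S·e^{−qT}·N(d₁) − K·e^{−rT}·N(d₂) = 10.757171 − 10.130985 = 0.626186 (matching the quote); vega is positive throughout, so no other σ reproduces this price

sigma = 0.1132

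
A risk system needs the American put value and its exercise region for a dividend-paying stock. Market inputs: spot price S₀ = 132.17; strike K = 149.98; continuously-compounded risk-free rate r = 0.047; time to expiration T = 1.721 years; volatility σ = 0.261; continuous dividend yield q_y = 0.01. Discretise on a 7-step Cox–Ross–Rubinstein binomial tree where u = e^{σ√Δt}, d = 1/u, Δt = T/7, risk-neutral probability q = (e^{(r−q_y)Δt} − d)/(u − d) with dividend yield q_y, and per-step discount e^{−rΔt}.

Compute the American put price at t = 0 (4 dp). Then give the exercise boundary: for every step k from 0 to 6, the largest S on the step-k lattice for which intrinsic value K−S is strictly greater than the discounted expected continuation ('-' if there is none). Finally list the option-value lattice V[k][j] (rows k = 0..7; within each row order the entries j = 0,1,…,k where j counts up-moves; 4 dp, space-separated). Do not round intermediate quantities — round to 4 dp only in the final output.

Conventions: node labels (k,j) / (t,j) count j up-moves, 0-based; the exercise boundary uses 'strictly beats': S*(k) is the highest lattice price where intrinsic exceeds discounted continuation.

price = 24.5351
boundary = - - 102.0294 89.6440 102.0294 116.1259 132.1700
tree:
24.5351
34.9436 14.8135
47.9506 22.8942 7.1684
60.3360 33.9951 12.4503 2.1132
71.2179 47.9506 20.9862 4.3005 0.0000
80.7788 60.3360 33.8541 8.7517 0.0000 0.0000
89.1791 71.2179 47.9506 17.8100 0.0000 0.0000 0.0000
96.5598 80.7788 60.3360 33.8541 0.0000 0.0000 0.0000 0.0000

Δt=0.24586  u=1.13816  d=0.87861  q=0.50290  discount=0.98851
step 7 (expiry): payoffs max(K−S,0) = 96.5598 80.7788 60.3360 33.8541 0.0000 0.0000 0.0000 0.0000
step 6: (k=6,j=0): S=60.8009, K−S=89.1791, hold=87.6054 ⇒ V=89.1791 exercise | (k=6,j=1): S=78.7621, K−S=71.2179, hold=69.6882 ⇒ V=71.2179 exercise | (k=6,j=2): S=102.0294, K−S=47.9506, hold=46.4781 ⇒ V=47.9506 exercise | (k=6,j=3): S=132.1700, K−S=17.8100, hold=16.6356 ⇒ V=17.8100 exercise | (k=6,j=4): S=171.2145, K−S=0.0000, hold=0.0000 ⇒ V=0.0000 continue | (k=6,j=5): S=221.7933, K−S=0.0000, hold=0.0000 ⇒ V=0.0000 continue | (k=6,j=6): S=287.3136, K−S=0.0000, hold=0.0000 ⇒ V=0.0000 continue  boundary S*=132.1700
step 5: (k=5,j=0): S=69.2012, K−S=80.7788, hold=79.2257 ⇒ V=80.7788 exercise | (k=5,j=1): S=89.6440, K−S=60.3360, hold=58.8330 ⇒ V=60.3360 exercise | (k=5,j=2): S=116.1259, K−S=33.8541, hold=32.4162 ⇒ V=33.8541 exercise | (k=5,j=3): S=150.4308, K−S=0.0000, hold=8.7517 ⇒ V=8.7517 continue | (k=5,j=4): S=194.8698, K−S=0.0000, hold=0.0000 ⇒ V=0.0000 continue | (k=5,j=5): S=252.4366, K−S=0.0000, hold=0.0000 ⇒ V=0.0000 continue  boundary S*=116.1259
step 4: (k=4,j=0): S=78.7621, K−S=71.2179, hold=69.6882 ⇒ V=71.2179 exercise | (k=4,j=1): S=102.0294, K−S=47.9506, hold=46.4781 ⇒ V=47.9506 exercise | (k=4,j=2): S=132.1700, K−S=17.8100, hold=20.9862 ⇒ V=20.9862 continue | (k=4,j=3): S=171.2145, K−S=0.0000, hold=4.3005 ⇒ V=4.3005 continue | (k=4,j=4): S=221.7933, K−S=0.0000, hold=0.0000 ⇒ V=0.0000 continue  boundary S*=102.0294
step 3: (k=3,j=0): S=89.6440, K−S=60.3360, hold=58.8330 ⇒ V=60.3360 exercise | (k=3,j=1): S=116.1259, K−S=33.8541, hold=33.9951 ⇒ V=33.9951 continue | (k=3,j=2): S=150.4308, K−S=0.0000, hold=12.4503 ⇒ V=12.4503 continue | (k=3,j=3): S=194.8698, K−S=0.0000, hold=2.1132 ⇒ V=2.1132 continue  boundary S*=89.6440
step 2: (k=2,j=0): S=102.0294, K−S=47.9506, hold=46.5482 ⇒ V=47.9506 exercise | (k=2,j=1): S=132.1700, K−S=17.8100, hold=22.8942 ⇒ V=22.8942 continue | (k=2,j=2): S=171.2145, K−S=0.0000, hold=7.1684 ⇒ V=7.1684 continue  boundary S*=102.0294
step 1: (k=1,j=0): S=116.1259, K−S=33.8541, hold=34.9436 ⇒ V=34.9436 continue | (k=1,j=1): S=150.4308, K−S=0.0000, hold=14.8135 ⇒ V=14.8135 continue  boundary S*=-
step 0: (k=0,j=0): S=132.1700, K−S=17.8100, hold=24.5351 ⇒ V=24.5351 continue  boundary S*=-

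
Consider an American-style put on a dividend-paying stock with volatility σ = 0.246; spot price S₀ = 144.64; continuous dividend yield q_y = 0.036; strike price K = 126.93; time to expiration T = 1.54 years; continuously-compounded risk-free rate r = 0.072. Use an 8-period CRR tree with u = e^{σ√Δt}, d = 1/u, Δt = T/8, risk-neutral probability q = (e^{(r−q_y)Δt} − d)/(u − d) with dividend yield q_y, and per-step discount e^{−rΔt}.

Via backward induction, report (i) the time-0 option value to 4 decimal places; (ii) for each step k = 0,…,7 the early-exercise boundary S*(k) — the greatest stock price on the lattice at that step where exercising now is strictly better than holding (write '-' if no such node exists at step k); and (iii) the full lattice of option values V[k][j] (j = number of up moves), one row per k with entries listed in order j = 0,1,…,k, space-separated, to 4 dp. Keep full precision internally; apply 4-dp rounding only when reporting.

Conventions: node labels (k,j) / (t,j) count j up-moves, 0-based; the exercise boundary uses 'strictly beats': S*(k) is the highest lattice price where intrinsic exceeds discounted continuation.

price = 7.0435
boundary = - - - - 93.9272 84.3173 93.9272 104.6322
tree:
7.0435
10.8402 3.5194
16.2391 5.8519 1.3322
23.5739 9.5038 2.4368 0.2871
33.0028 14.9901 4.3930 0.5882 0.0000
42.6127 22.7832 7.7714 1.2054 0.0000 0.0000
51.2393 33.0028 13.4032 2.4701 0.0000 0.0000 0.0000
58.9833 42.6127 22.2978 5.0618 0.0000 0.0000 0.0000 0.0000
65.9350 51.2393 33.0028 10.3726 0.0000 0.0000 0.0000 0.0000 0.0000

Δt=0.19250  u=1.11397  d=0.89769  q=0.50520  discount=0.98624
step 8 (expiry): payoffs max(K−S,0) = 65.9350 51.2393 33.0028 10.3726 0.0000 0.0000 0.0000 0.0000 0.0000
step 7: (k=7,j=0): S=67.9467, K−S=58.9833, hold=57.7054 ⇒ V=58.9833 exercise | (k=7,j=1): S=84.3173, K−S=42.6127, hold=41.4478 ⇒ V=42.6127 exercise | (k=7,j=2): S=104.6322, K−S=22.2978, hold=21.2732 ⇒ V=22.2978 exercise | (k=7,j=3): S=129.8417, K−S=0.0000, hold=5.0618 ⇒ V=5.0618 continue | (k=7,j=4): S=161.1249, K−S=0.0000, hold=0.0000 ⇒ V=0.0000 continue | (k=7,j=5): S=199.9454, K−S=0.0000, hold=0.0000 ⇒ V=0.0000 continue | (k=7,j=6): S=248.1189, K−S=0.0000, hold=0.0000 ⇒ V=0.0000 continue | (k=7,j=7): S=307.8992, K−S=0.0000, hold=0.0000 ⇒ V=0.0000 continue  boundary S*=104.6322
step 6: (k=6,j=0): S=75.6907, K−S=51.2393, hold=50.0149 ⇒ V=51.2393 exercise | (k=6,j=1): S=93.9272, K−S=33.0028, hold=31.9044 ⇒ V=33.0028 exercise | (k=6,j=2): S=116.5574, K−S=10.3726, hold=13.4032 ⇒ V=13.4032 continue | (k=6,j=3): S=144.6400, K−S=0.0000, hold=2.4701 ⇒ V=2.4701 continue | (k=6,j=4): S=179.4887, K−S=0.0000, hold=0.0000 ⇒ V=0.0000 continue | (k=6,j=5): S=222.7335, K−S=0.0000, hold=0.0000 ⇒ V=0.0000 continue | (k=6,j=6): S=276.3976, K−S=0.0000, hold=0.0000 ⇒ V=0.0000 continue  boundary S*=93.9272
step 5: (k=5,j=0): S=84.3173, K−S=42.6127, hold=41.4478 ⇒ V=42.6127 exercise | (k=5,j=1): S=104.6322, K−S=22.2978, hold=22.7832 ⇒ V=22.7832 continue | (k=5,j=2): S=129.8417, K−S=0.0000, hold=7.7714 ⇒ V=7.7714 continue | (k=5,j=3): S=161.1249, K−S=0.0000, hold=1.2054 ⇒ V=1.2054 continue | (k=5,j=4): S=199.9454, K−S=0.0000, hold=0.0000 ⇒ V=0.0000 continue | (k=5,j=5): S=248.1189, K−S=0.0000, hold=0.0000 ⇒ V=0.0000 continue  boundary S*=84.3173
step 4: (k=4,j=0): S=93.9272, K−S=33.0028, hold=32.1462 ⇒ V=33.0028 exercise | (k=4,j=1): S=116.5574, K−S=10.3726, hold=14.9901 ⇒ V=14.9901 continue | (k=4,j=2): S=144.6400, K−S=0.0000, hold=4.3930 ⇒ V=4.3930 continue | (k=4,j=3): S=179.4887, K−S=0.0000, hold=0.5882 ⇒ V=0.5882 continue | (k=4,j=4): S=222.7335, K−S=0.0000, hold=0.0000 ⇒ V=0.0000 continue  boundary S*=93.9272
step 3: (k=3,j=0): S=104.6322, K−S=22.2978, hold=23.5739 ⇒ V=23.5739 continue | (k=3,j=1): S=129.8417, K−S=0.0000, hold=9.5038 ⇒ V=9.5038 continue | (k=3,j=2): S=161.1249, K−S=0.0000, hold=2.4368 ⇒ V=2.4368 continue | (k=3,j=3): S=199.9454, K−S=0.0000, hold=0.2871 ⇒ V=0.2871 continue  boundary S*=-
step 2: (k=2,j=0): S=116.5574, K−S=10.3726, hold=16.2391 ⇒ V=16.2391 continue | (k=2,j=1): S=144.6400, K−S=0.0000, hold=5.8519 ⇒ V=5.8519 continue | (k=2,j=2): S=179.4887, K−S=0.0000, hold=1.3322 ⇒ V=1.3322 continue  boundary S*=-
step 1: (k=1,j=0): S=129.8417, K−S=0.0000, hold=10.8402 ⇒ V=10.8402 continue | (k=1,j=1): S=161.1249, K−S=0.0000, hold=3.5194 ⇒ V=3.5194 continue  boundary S*=-
step 0: (k=0,j=0): S=144.6400, K−S=0.0000, hold=7.0435 ⇒ V=7.0435 continue  boundary S*=-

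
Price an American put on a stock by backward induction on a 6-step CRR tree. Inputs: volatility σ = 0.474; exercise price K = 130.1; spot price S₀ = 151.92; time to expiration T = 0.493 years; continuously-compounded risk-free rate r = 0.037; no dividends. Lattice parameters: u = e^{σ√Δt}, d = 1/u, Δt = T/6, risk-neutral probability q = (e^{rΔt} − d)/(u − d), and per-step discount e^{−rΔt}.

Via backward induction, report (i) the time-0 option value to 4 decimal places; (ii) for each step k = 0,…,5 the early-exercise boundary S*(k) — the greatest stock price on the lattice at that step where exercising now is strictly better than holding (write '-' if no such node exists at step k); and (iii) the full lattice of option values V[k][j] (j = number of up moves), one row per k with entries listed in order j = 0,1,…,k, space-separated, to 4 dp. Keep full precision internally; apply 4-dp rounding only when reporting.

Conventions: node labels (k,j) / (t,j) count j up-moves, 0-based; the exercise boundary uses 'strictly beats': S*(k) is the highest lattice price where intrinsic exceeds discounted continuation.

price = 9.5592
boundary = - - - - 88.2233 101.0628
tree:
9.5592
14.5498 4.1539
21.5223 7.0054 1.0571
30.7154 11.5903 2.0283 0.0000
41.8767 18.6862 3.8919 0.0000 0.0000
53.0850 29.0372 7.4678 0.0000 0.0000 0.0000
62.8694 41.8767 14.3292 0.0000 0.0000 0.0000 0.0000

params: Δt=0.08217 u=1.14553 d=0.87296 q=0.47725 e^(-rΔt)=0.99696
t_6 payoffs: 62.8694 41.8767 14.3292 0.0000 0.0000 0.0000 0.0000
t_5: node(5,0) S=77.0150 payoff=53.0850 vs cont=52.6901 → 53.0850 [stop]  node(5,1) S=101.0628 payoff=29.0372 vs cont=28.6423 → 29.0372 [stop]  node(5,2) S=132.6194 payoff=0.0000 vs cont=7.4678 → 7.4678 [wait]  node(5,3) S=174.0295 payoff=0.0000 vs cont=0.0000 → 0.0000 [wait]  node(5,4) S=228.3699 payoff=0.0000 vs cont=0.0000 → 0.0000 [wait]  node(5,5) S=299.6779 payoff=0.0000 vs cont=0.0000 → 0.0000 [wait]  ⇒ S*(5)=101.0628
t_4: node(4,0) S=88.2233 payoff=41.8767 vs cont=41.4818 → 41.8767 [stop]  node(4,1) S=115.7708 payoff=14.3292 vs cont=18.6862 → 18.6862 [wait]  node(4,2) S=151.9200 payoff=0.0000 vs cont=3.8919 → 3.8919 [wait]  node(4,3) S=199.3567 payoff=0.0000 vs cont=0.0000 → 0.0000 [wait]  node(4,4) S=261.6054 payoff=0.0000 vs cont=0.0000 → 0.0000 [wait]  ⇒ S*(4)=88.2233
t_3: node(3,0) S=101.0628 payoff=29.0372 vs cont=30.7154 → 30.7154 [wait]  node(3,1) S=132.6194 payoff=0.0000 vs cont=11.5903 → 11.5903 [wait]  node(3,2) S=174.0295 payoff=0.0000 vs cont=2.0283 → 2.0283 [wait]  node(3,3) S=228.3699 payoff=0.0000 vs cont=0.0000 → 0.0000 [wait]  ⇒ S*(3)=-
t_2: node(2,0) S=115.7708 payoff=14.3292 vs cont=21.5223 → 21.5223 [wait]  node(2,1) S=151.9200 payoff=0.0000 vs cont=7.0054 → 7.0054 [wait]  node(2,2) S=199.3567 payoff=0.0000 vs cont=1.0571 → 1.0571 [wait]  ⇒ S*(2)=-
t_1: node(1,0) S=132.6194 payoff=0.0000 vs cont=14.5498 → 14.5498 [wait]  node(1,1) S=174.0295 payoff=0.0000 vs cont=4.1539 → 4.1539 [wait]  ⇒ S*(1)=-
t_0: node(0,0) S=151.9200 payoff=0.0000 vs cont=9.5592 → 9.5592 [wait]  ⇒ S*(0)=-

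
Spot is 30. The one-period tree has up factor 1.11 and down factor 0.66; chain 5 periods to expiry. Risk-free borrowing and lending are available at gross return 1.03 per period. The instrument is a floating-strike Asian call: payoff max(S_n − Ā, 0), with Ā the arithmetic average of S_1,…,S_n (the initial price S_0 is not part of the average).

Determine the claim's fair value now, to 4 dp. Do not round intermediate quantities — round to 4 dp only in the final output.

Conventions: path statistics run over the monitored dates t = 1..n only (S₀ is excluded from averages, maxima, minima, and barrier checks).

price = 3.5330

No-arbitrage gives p* = (R−d)/(u−d) = 0.8222: enumerate every path, weight its payoff by its p*-probability, and discount by R^5.
Enumerate all 2^5 = 32 price paths (U = up ×1.11, D = down ×0.66); each path with k up-moves has probability p*^k·(1−p*)^(5−k).
DDDDD: Ā=10.1885, payoff=0.0000, prob=0.000178
UDDDD: Ā=17.1351, payoff=0.0000, prob=0.000821
DUDDD: Ā=14.4351, payoff=0.0000, prob=0.000821
UUDDD: Ā=24.2773, payoff=0.0000, prob=0.003798
DDUDD: Ā=12.6531, payoff=0.0000, prob=0.000821
UDUDD: Ā=21.2803, payoff=0.0000, prob=0.003798
DUUDD: Ā=18.5803, payoff=0.0000, prob=0.003798
UUUDD: Ā=31.2486, payoff=0.0000, prob=0.017568
DDDUD: Ā=11.4770, payoff=0.0000, prob=0.000821
UDDUD: Ā=19.3023, payoff=0.0000, prob=0.003798
DUDUD: Ā=16.6023, payoff=0.0000, prob=0.003798
UUDUD: Ā=27.9220, payoff=0.0000, prob=0.017568
DDUUD: Ā=14.8203, payoff=0.0000, prob=0.003798
UDUUD: Ā=24.9250, payoff=0.0000, prob=0.017568
DUUUD: Ā=22.2250, payoff=0.0000, prob=0.017568
UUUUD: Ā=37.3784, payoff=0.0000, prob=0.081252
DDDDU: Ā=10.7008, payoff=0.0000, prob=0.000821
UDDDU: Ā=17.9968, payoff=0.0000, prob=0.003798
DUDDU: Ā=15.2968, payoff=0.0000, prob=0.003798
UUDDU: Ā=25.7264, payoff=0.0000, prob=0.017568
DDUDU: Ā=13.5148, payoff=0.0000, prob=0.003798
UDUDU: Ā=22.7294, payoff=0.0000, prob=0.017568
DUUDU: Ā=20.0294, payoff=0.0000, prob=0.017568
UUUDU: Ā=33.6858, payoff=0.0000, prob=0.081252
DDDUU: Ā=12.3386, payoff=0.0000, prob=0.003798
UDDUU: Ā=20.7514, payoff=0.0000, prob=0.017568
DUDUU: Ā=18.0514, payoff=0.0000, prob=0.017568
UUDUU: Ā=30.3591, payoff=0.0000, prob=0.081252
DDUUU: Ā=16.2694, payoff=1.6028, prob=0.017568
UDUUU: Ā=27.3621, payoff=2.6957, prob=0.081252
DUUUU: Ā=24.6621, payoff=5.3957, prob=0.081252
UUUUU: Ā=41.4772, payoff=9.0746, prob=0.375791
Price = Σ prob·payoff / R^5 = 4.095747 / 1.159274 = 3.5330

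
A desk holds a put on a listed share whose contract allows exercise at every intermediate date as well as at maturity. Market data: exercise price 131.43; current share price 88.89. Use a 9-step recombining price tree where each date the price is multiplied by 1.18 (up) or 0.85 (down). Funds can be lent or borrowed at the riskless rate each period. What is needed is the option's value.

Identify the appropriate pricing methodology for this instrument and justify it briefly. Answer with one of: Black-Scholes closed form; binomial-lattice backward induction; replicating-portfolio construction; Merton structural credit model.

framework: binomial-lattice backward induction

Key observation: the put (strike 131.43 on spot 88.89) is American-style on a 9-step discrete price model, so the early-exercise decision at every node requires stepwise backward valuation — a closed form cannot price the exercise right.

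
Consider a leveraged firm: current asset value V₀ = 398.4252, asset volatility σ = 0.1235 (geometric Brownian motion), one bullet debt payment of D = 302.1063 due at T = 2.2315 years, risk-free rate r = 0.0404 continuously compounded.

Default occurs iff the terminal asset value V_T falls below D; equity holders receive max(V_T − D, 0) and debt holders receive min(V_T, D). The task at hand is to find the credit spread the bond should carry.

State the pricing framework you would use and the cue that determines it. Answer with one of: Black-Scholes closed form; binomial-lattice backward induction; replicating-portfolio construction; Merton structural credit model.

framework: Merton structural credit model

Key observation: assets follow a GBM and default happens iff V_T < 302.1063; valuing claims on that split (equity as a call, risky debt as the residual) is the structural model's definition.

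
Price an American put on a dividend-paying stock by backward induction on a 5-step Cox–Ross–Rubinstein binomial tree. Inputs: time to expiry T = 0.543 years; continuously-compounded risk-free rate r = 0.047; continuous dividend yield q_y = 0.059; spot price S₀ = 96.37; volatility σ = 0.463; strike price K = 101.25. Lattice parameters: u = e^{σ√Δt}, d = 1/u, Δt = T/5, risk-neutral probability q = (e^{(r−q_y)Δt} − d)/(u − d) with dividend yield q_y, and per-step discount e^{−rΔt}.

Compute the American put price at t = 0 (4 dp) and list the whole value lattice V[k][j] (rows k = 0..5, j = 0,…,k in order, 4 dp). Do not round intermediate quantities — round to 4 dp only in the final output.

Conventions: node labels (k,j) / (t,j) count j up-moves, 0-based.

price = 16.4306
tree:
16.4306
23.0919 8.7211
31.2285 13.7086 2.9087
40.2754 20.8575 5.3909 0.0000
48.9039 30.2247 9.9912 0.0000 0.0000
56.3114 40.2754 18.5172 0.0000 0.0000 0.0000

params: Δt=0.10860 u=1.16483 d=0.85849 q=0.45768 e^(-rΔt)=0.99491
t_5 payoffs: 56.3114 40.2754 18.5172 0.0000 0.0000 0.0000
k=4: node(4,0) S=52.3461 payoff=48.9039 vs cont=48.7228 → 48.9039 [stop]  node(4,1) S=71.0253 payoff=30.2247 vs cont=30.1628 → 30.2247 [stop]  node(4,2) S=96.3700 payoff=4.8800 vs cont=9.9912 → 9.9912 [wait]  node(4,3) S=130.7587 payoff=0.0000 vs cont=0.0000 → 0.0000 [wait]  node(4,4) S=177.4187 payoff=0.0000 vs cont=0.0000 → 0.0000 [wait]
k=3: node(3,0) S=60.9746 payoff=40.2754 vs cont=40.1494 → 40.2754 [stop]  node(3,1) S=82.7328 payoff=18.5172 vs cont=20.8575 → 20.8575 [wait]  node(3,2) S=112.2551 payoff=0.0000 vs cont=5.3909 → 5.3909 [wait]  node(3,3) S=152.3123 payoff=0.0000 vs cont=0.0000 → 0.0000 [wait]
k=2: node(2,0) S=71.0253 payoff=30.2247 vs cont=31.2285 → 31.2285 [wait]  node(2,1) S=96.3700 payoff=4.8800 vs cont=13.7086 → 13.7086 [wait]  node(2,2) S=130.7587 payoff=0.0000 vs cont=2.9087 → 2.9087 [wait]
k=1: node(1,0) S=82.7328 payoff=18.5172 vs cont=23.0919 → 23.0919 [wait]  node(1,1) S=112.2551 payoff=0.0000 vs cont=8.7211 → 8.7211 [wait]
k=0: node(0,0) S=96.3700 payoff=4.8800 vs cont=16.4306 → 16.4306 [wait]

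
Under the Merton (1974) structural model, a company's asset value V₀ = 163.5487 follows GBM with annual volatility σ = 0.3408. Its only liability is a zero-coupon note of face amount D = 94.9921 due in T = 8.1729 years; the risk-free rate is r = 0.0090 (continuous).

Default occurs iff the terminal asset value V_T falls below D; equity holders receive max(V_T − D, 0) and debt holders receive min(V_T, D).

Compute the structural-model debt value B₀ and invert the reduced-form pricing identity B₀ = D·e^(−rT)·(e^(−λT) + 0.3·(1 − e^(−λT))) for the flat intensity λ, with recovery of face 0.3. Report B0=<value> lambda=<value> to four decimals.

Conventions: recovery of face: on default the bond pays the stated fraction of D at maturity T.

Apply the equity-as-call identities (strike 94.9921, horizon 8.1729 years):
d₁ = [ln(V₀/D) + (r + σ²/2)T] / (σ√T)
   = [ln(163.5487/94.9921) + (0.0090 + 0.5·0.3408²)·8.1729] / (0.3408·√8.1729)
   = [0.543317 + 0.548175] / 0.974289 = 1.120297
d₂ = d₁ − σ√T = 1.120297 − 0.974289 = 0.146008
N(d₁) = 0.868706,  N(d₂) = 0.558042,  e^(−rT) = 0.929084
E₀ = V₀·N(d₁) − D·e^(−rT)·N(d₂)
   = 163.5487·0.868706 − 94.9921·0.929084·0.558042 = 92.825395
B₀ = V₀ − E₀ = 163.5487 − 92.825395 = 70.723305
e^(−λT) = (B₀·e^(rT)/D − 0.3)/(1 − 0.3) = (70.7233·1.076329/94.9921 − 0.3)/0.7 = 0.71620847
λ = −ln(0.71620847)/8.1729 = 0.040840

B0=70.7233 lambda=0.0408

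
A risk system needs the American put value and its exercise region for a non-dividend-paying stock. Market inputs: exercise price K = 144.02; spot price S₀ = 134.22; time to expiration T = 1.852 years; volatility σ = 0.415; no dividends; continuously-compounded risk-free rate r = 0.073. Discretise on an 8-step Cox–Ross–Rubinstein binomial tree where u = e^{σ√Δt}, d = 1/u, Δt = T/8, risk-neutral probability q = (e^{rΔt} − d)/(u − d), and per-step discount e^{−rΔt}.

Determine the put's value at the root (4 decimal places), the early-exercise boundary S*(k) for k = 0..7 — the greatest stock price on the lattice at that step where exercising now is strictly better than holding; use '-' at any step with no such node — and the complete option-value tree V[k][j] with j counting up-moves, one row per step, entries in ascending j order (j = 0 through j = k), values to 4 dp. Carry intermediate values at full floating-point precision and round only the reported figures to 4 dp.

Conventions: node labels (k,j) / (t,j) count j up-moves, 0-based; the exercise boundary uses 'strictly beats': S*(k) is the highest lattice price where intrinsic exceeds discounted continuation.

params: Δt=0.23150 u=1.22101 d=0.81900 q=0.49264 e^(-rΔt)=0.98324
t_8 payoffs: 116.8509 103.5148 83.6326 53.9911 9.8000 0.0000 0.0000 0.0000 0.0000
t_7: node(7,0) S=33.1736 payoff=110.8464 vs cont=108.4329 → 110.8464 [stop]  node(7,1) S=49.4571 payoff=94.5629 vs cont=92.1495 → 94.5629 [stop]  node(7,2) S=73.7334 payoff=70.2866 vs cont=67.8732 → 70.2866 [stop]  node(7,3) S=109.9258 payoff=34.0942 vs cont=31.6808 → 34.0942 [stop]  node(7,4) S=163.8834 payoff=0.0000 vs cont=4.8888 → 4.8888 [wait]  node(7,5) S=244.3264 payoff=0.0000 vs cont=0.0000 → 0.0000 [wait]  node(7,6) S=364.2553 payoff=0.0000 vs cont=0.0000 → 0.0000 [wait]  node(7,7) S=543.0519 payoff=0.0000 vs cont=0.0000 → 0.0000 [wait]  ⇒ S*(7)=109.9258
t_6: node(6,0) S=40.5052 payoff=103.5148 vs cont=101.1014 → 103.5148 [stop]  node(6,1) S=60.3874 payoff=83.6326 vs cont=81.2192 → 83.6326 [stop]  node(6,2) S=90.0289 payoff=53.9911 vs cont=51.5777 → 53.9911 [stop]  node(6,3) S=134.2200 payoff=9.8000 vs cont=19.3762 → 19.3762 [wait]  node(6,4) S=200.1026 payoff=0.0000 vs cont=2.4388 → 2.4388 [wait]  node(6,5) S=298.3240 payoff=0.0000 vs cont=0.0000 → 0.0000 [wait]  node(6,6) S=444.7578 payoff=0.0000 vs cont=0.0000 → 0.0000 [wait]  ⇒ S*(6)=90.0289
t_5: node(5,0) S=49.4571 payoff=94.5629 vs cont=92.1495 → 94.5629 [stop]  node(5,1) S=73.7334 payoff=70.2866 vs cont=67.8732 → 70.2866 [stop]  node(5,2) S=109.9258 payoff=34.0942 vs cont=36.3194 → 36.3194 [wait]  node(5,3) S=163.8834 payoff=0.0000 vs cont=10.8473 → 10.8473 [wait]  node(5,4) S=244.3264 payoff=0.0000 vs cont=1.2166 → 1.2166 [wait]  node(5,5) S=364.2553 payoff=0.0000 vs cont=0.0000 → 0.0000 [wait]  ⇒ S*(5)=73.7334
t_4: node(4,0) S=60.3874 payoff=83.6326 vs cont=81.2192 → 83.6326 [stop]  node(4,1) S=90.0289 payoff=53.9911 vs cont=52.6556 → 53.9911 [stop]  node(4,2) S=134.2200 payoff=9.8000 vs cont=23.3724 → 23.3724 [wait]  node(4,3) S=200.1026 payoff=0.0000 vs cont=6.0005 → 6.0005 [wait]  node(4,4) S=298.3240 payoff=0.0000 vs cont=0.6069 → 0.6069 [wait]  ⇒ S*(4)=90.0289
t_3: node(3,0) S=73.7334 payoff=70.2866 vs cont=67.8732 → 70.2866 [stop]  node(3,1) S=109.9258 payoff=34.0942 vs cont=38.2551 → 38.2551 [wait]  node(3,2) S=163.8834 payoff=0.0000 vs cont=14.5661 → 14.5661 [wait]  node(3,3) S=244.3264 payoff=0.0000 vs cont=3.2874 → 3.2874 [wait]  ⇒ S*(3)=73.7334
t_2: node(2,0) S=90.0289 payoff=53.9911 vs cont=53.5932 → 53.9911 [stop]  node(2,1) S=134.2200 payoff=9.8000 vs cont=26.1394 → 26.1394 [wait]  node(2,2) S=200.1026 payoff=0.0000 vs cont=8.8587 → 8.8587 [wait]  ⇒ S*(2)=90.0289
t_1: node(1,0) S=109.9258 payoff=34.0942 vs cont=39.5954 → 39.5954 [wait]  node(1,1) S=163.8834 payoff=0.0000 vs cont=17.3309 → 17.3309 [wait]  ⇒ S*(1)=-
t_0: node(0,0) S=134.2200 payoff=9.8000 vs cont=28.1473 → 28.1473 [wait]  ⇒ S*(0)=-

price = 28.1473
boundary = - - 90.0289 73.7334 90.0289 73.7334 90.0289 109.9258
tree:
28.1473
39.5954 17.3309
53.9911 26.1394 8.8587
70.2866 38.2551 14.5661 3.2874
83.6326 53.9911 23.3724 6.0005 0.6069
94.5629 70.2866 36.3194 10.8473 1.2166 0.0000
103.5148 83.6326 53.9911 19.3762 2.4388 0.0000 0.0000
110.8464 94.5629 70.2866 34.0942 4.8888 0.0000 0.0000 0.0000
116.8509 103.5148 83.6326 53.9911 9.8000 0.0000 0.0000 0.0000 0.0000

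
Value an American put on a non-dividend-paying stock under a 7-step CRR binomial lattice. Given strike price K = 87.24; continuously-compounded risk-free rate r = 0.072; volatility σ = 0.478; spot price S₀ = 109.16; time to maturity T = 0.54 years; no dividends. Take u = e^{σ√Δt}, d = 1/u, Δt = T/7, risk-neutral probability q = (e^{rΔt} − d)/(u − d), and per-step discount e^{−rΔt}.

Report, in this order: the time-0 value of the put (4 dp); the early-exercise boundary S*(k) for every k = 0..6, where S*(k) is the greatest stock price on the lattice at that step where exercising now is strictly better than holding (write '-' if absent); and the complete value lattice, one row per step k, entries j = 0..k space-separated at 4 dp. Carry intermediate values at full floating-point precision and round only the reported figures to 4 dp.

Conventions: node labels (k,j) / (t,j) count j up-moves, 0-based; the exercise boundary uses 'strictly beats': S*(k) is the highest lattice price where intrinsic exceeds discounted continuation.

price = 4.6699
boundary = - - - - - 56.2048 64.1847
tree:
4.6699
7.3102 1.9505
11.1383 3.3737 0.4782
16.4104 5.7291 0.9387 0.0000
23.1769 9.4921 1.8429 0.0000 0.0000
31.0352 15.1892 3.6178 0.0000 0.0000 0.0000
38.0230 23.0553 7.1022 0.0000 0.0000 0.0000 0.0000
44.1420 31.0352 13.9425 0.0000 0.0000 0.0000 0.0000 0.0000

Δt=0.07714  u=1.14198  d=0.87567  q=0.48777  discount=0.99446
step 7 (expiry): payoffs max(K−S,0) = 44.1420 31.0352 13.9425 0.0000 0.0000 0.0000 0.0000 0.0000
step 6: (k=6,j=0): S=49.2170, K−S=38.0230, hold=37.5398 ⇒ V=38.0230 exercise | (k=6,j=1): S=64.1847, K−S=23.0553, hold=22.5721 ⇒ V=23.0553 exercise | (k=6,j=2): S=83.7042, K−S=3.5358, hold=7.1022 ⇒ V=7.1022 continue | (k=6,j=3): S=109.1600, K−S=0.0000, hold=0.0000 ⇒ V=0.0000 continue | (k=6,j=4): S=142.3573, K−S=0.0000, hold=0.0000 ⇒ V=0.0000 continue | (k=6,j=5): S=185.6504, K−S=0.0000, hold=0.0000 ⇒ V=0.0000 continue | (k=6,j=6): S=242.1096, K−S=0.0000, hold=0.0000 ⇒ V=0.0000 continue  boundary S*=64.1847
step 5: (k=5,j=0): S=56.2048, K−S=31.0352, hold=30.5520 ⇒ V=31.0352 exercise | (k=5,j=1): S=73.2975, K−S=13.9425, hold=15.1892 ⇒ V=15.1892 continue | (k=5,j=2): S=95.5885, K−S=0.0000, hold=3.6178 ⇒ V=3.6178 continue | (k=5,j=3): S=124.6584, K−S=0.0000, hold=0.0000 ⇒ V=0.0000 continue | (k=5,j=4): S=162.5690, K−S=0.0000, hold=0.0000 ⇒ V=0.0000 continue | (k=5,j=5): S=212.0088, K−S=0.0000, hold=0.0000 ⇒ V=0.0000 continue  boundary S*=56.2048
step 4: (k=4,j=0): S=64.1847, K−S=23.0553, hold=23.1769 ⇒ V=23.1769 continue | (k=4,j=1): S=83.7042, K−S=3.5358, hold=9.4921 ⇒ V=9.4921 continue | (k=4,j=2): S=109.1600, K−S=0.0000, hold=1.8429 ⇒ V=1.8429 continue | (k=4,j=3): S=142.3573, K−S=0.0000, hold=0.0000 ⇒ V=0.0000 continue | (k=4,j=4): S=185.6504, K−S=0.0000, hold=0.0000 ⇒ V=0.0000 continue  boundary S*=-
step 3: (k=3,j=0): S=73.2975, K−S=13.9425, hold=16.4104 ⇒ V=16.4104 continue | (k=3,j=1): S=95.5885, K−S=0.0000, hold=5.7291 ⇒ V=5.7291 continue | (k=3,j=2): S=124.6584, K−S=0.0000, hold=0.9387 ⇒ V=0.9387 continue | (k=3,j=3): S=162.5690, K−S=0.0000, hold=0.0000 ⇒ V=0.0000 continue  boundary S*=-
step 2: (k=2,j=0): S=83.7042, K−S=3.5358, hold=11.1383 ⇒ V=11.1383 continue | (k=2,j=1): S=109.1600, K−S=0.0000, hold=3.3737 ⇒ V=3.3737 continue | (k=2,j=2): S=142.3573, K−S=0.0000, hold=0.4782 ⇒ V=0.4782 continue  boundary S*=-
step 1: (k=1,j=0): S=95.5885, K−S=0.0000, hold=7.3102 ⇒ V=7.3102 continue | (k=1,j=1): S=124.6584, K−S=0.0000, hold=1.9505 ⇒ V=1.9505 continue  boundary S*=-
step 0: (k=0,j=0): S=109.1600, K−S=0.0000, hold=4.6699 ⇒ V=4.6699 continue  boundary S*=-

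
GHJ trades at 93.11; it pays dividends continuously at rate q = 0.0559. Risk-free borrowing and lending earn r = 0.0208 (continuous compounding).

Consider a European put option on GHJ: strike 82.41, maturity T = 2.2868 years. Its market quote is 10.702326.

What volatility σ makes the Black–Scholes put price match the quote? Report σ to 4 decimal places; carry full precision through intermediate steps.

At σ = 0.2558 the Black–Scholes value reproduces the quote:
σ√T = 0.2558·√2.2868 = 0.386825
d₁ = (ln(S/K) + (r−q+σ²/2)T) / (σ√T) = (ln(93.11/82.41) + (0.0208−0.0559+0.2558²/2)·2.2868) / 0.386825 = (0.122075 − 0.005450) / 0.386825 = 0.301493
d₂ = d₁ − σ√T = 0.301493 − 0.386825 = -0.085332
e^{−rT} = 0.953548
e^{−qT} = 0.880001
N(−d₁) = 0.381519,  N(−d₂) = 0.534001
V = K·e^{−rT}·N(−d₂) − S·e^{−qT}·N(−d₁) = 41.962845 − 31.260518 = 10.702326 (the observed quote) — the price is monotone increasing in volatility, hence this σ is the only solution

sigma = 0.2558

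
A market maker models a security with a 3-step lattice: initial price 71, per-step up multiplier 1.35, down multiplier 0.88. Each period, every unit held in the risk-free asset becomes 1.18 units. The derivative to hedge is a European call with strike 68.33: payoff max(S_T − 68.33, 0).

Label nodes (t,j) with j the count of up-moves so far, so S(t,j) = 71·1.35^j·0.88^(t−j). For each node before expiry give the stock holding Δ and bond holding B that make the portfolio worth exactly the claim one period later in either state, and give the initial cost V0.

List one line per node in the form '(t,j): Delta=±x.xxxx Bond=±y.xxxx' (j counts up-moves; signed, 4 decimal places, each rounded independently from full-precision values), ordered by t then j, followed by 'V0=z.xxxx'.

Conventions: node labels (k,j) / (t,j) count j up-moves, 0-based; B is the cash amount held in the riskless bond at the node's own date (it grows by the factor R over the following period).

(0,0): Delta=0.9438 Bond=-37.0259
(1,0): Delta=0.7918 Bond=-34.1913
(1,1): Delta=1.0000 Bond=-49.0735
(2,0): Delta=0.2282 Bond=-9.3557
(2,1): Delta=1.0000 Bond=-57.9068
(2,2): Delta=1.0000 Bond=-57.9068
V0=29.9867

No-arbitrage ⇒ martingale measure with p* = (R−d)/(u−d) = 0.6383.
At maturity the claim pays: V(3,0)=0.0000, V(3,1)=5.8962, V(3,2)=45.5398, V(3,3)=106.3566
(2,0): S=54.9824. Δ = (V_up−V_dn)/(S_up−S_dn) = (5.8962−0.0000)/(74.2262−48.3845) = 0.2282. V = [p*·5.8962 + (1−p*)·0.0000]/1.18 = 3.1895. B = V − Δ·S = -9.3557.
(2,1): S=84.3480. Δ = (V_up−V_dn)/(S_up−S_dn) = (45.5398−5.8962)/(113.8698−74.2262) = 1.0000. V = [p*·45.5398 + (1−p*)·5.8962]/1.18 = 26.4412. B = V − Δ·S = -57.9068.
(2,2): S=129.3975. Δ = (V_up−V_dn)/(S_up−S_dn) = (106.3566−45.5398)/(174.6866−113.8698) = 1.0000. V = [p*·106.3566 + (1−p*)·45.5398]/1.18 = 71.4907. B = V − Δ·S = -57.9068.
(1,0): S=62.4800. Δ = (V_up−V_dn)/(S_up−S_dn) = (26.4412−3.1895)/(84.3480−54.9824) = 0.7918. V = [p*·26.4412 + (1−p*)·3.1895]/1.18 = 15.2805. B = V − Δ·S = -34.1913.
(1,1): S=95.8500. Δ = (V_up−V_dn)/(S_up−S_dn) = (71.4907−26.4412)/(129.3975−84.3480) = 1.0000. V = [p*·71.4907 + (1−p*)·26.4412]/1.18 = 46.7765. B = V − Δ·S = -49.0735.
(0,0): S=71.0000. Δ = (V_up−V_dn)/(S_up−S_dn) = (46.7765−15.2805)/(95.8500−62.4800) = 0.9438. V = [p*·46.7765 + (1−p*)·15.2805]/1.18 = 29.9867. B = V − Δ·S = -37.0259.
Check: Δ(0,0)·S0 + B(0,0) = 29.9867 = V0.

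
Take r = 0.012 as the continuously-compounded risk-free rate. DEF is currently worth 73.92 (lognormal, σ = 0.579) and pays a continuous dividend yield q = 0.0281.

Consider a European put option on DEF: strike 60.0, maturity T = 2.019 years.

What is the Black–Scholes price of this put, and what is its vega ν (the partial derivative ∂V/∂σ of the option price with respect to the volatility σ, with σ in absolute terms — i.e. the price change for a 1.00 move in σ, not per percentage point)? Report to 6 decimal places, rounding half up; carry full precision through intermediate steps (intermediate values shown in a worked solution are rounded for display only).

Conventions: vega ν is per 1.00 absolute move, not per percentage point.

price = 15.293967
ν = 32.557971

σ√T = 0.579·√2.019 = 0.822710
d₁ = (ln(S/K) + (r−q+σ²/2)T) / (σ√T) = (ln(73.92/60.0) + (0.012−0.0281+0.579²/2)·2.019) / 0.822710 = (0.208639 + 0.305920) / 0.822710 = 0.625444
d₂ = d₁ − σ√T = 0.625444 − 0.822710 = -0.197266
e^{−rT} = 0.976063
e^{−qT} = 0.944845
N(−d₁) = 0.265840,  N(−d₂) = 0.578190
Put price V = K·e^{−rT}·N(−d₂) − S·e^{−qT}·N(−d₁) = 33.861019 − 18.567052 = 15.293967
φ(d₁) = (1/√(2π))·e^{−d₁²/2} = 0.328070
ν = S·e^{−qT}·φ(d₁)·√T = 32.557971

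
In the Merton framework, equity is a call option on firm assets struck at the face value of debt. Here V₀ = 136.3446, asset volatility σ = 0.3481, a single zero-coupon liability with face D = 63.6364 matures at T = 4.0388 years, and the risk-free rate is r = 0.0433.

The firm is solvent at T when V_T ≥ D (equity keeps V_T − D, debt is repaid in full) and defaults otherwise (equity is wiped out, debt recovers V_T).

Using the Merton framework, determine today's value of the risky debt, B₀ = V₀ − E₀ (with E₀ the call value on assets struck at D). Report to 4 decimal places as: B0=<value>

B0=51.0313

Work the structural quantities from V₀ = 136.3446 against face 63.6364:
d₁ = [ln(V₀/D) + (r + σ²/2)T] / (σ√T)
   = [ln(136.3446/63.6364) + (0.0433 + 0.5·0.3481²)·4.0388] / (0.3481·√4.0388)
   = [0.762000 + 0.419578] / 0.699568 = 1.689010
d₂ = d₁ − σ√T = 1.689010 − 0.699568 = 0.989441
N(d₁) = 0.954391,  N(d₂) = 0.838776,  e^(−rT) = 0.839558
E₀ = V₀·N(d₁) − D·e^(−rT)·N(d₂)
   = 136.3446·0.954391 − 63.6364·0.839558·0.838776 = 85.313261
B₀ = V₀ − E₀ = 136.3446 − 85.313261 = 51.031339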